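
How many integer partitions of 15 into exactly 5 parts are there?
p(15, 5 parts) = 30

Partitions of n into exactly k parts ↔ partitions of n − k into at most k parts (subtract 1 from each part). For n = 15, k = 5, the partitions are: 11+1+1+1+1, 10+2+1+1+1, 9+3+1+1+1, 9+2+2+1+1, 8+4+1+1+1, 8+3+2+1+1, 8+2+2+2+1, 7+5+1+1+1, 7+4+2+1+1, 7+3+3+1+1, 7+3+2+2+1, 7+2+2+2+2, 6+6+1+1+1, 6+5+2+1+1, 6+4+3+1+1, 6+4+2+2+1, 6+3+3+2+1, 6+3+2+2+2, 5+5+3+1+1, 5+5+2+2+1, 5+4+4+1+1, 5+4+3+2+1, 5+4+2+2+2, 5+3+3+3+1, 5+3+3+2+2, 4+4+4+2+1, 4+4+3+3+1, 4+4+3+2+2, 4+3+3+3+2, 3+3+3+3+3. Count = 30.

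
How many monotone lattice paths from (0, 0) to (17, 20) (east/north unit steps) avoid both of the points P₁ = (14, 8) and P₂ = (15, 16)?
Number of paths = 11294939385

Inclusion–exclusion. Total paths: C(37, 17) = 15905368710. Through P₁: C(22, 14)·C(15, 3) = 145495350. Through P₂: C(31, 15)·C(6, 2) = 4508102925. Since P₁ is strictly southwest of P₂, a monotone path through both must visit P₁ then P₂; paths through both = C(22, 14)·C(9, 1)·C(6, 2) = 43168950. Avoid both = 15905368710 − 145495350 − 4508102925 + 43168950 = 11294939385.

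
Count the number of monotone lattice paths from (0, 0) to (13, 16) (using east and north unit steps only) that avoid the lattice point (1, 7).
Number of paths = 65512475

Total paths from (0, 0) to (13, 16): C(29, 13) = 67863915. Paths through (1, 7): (paths (0, 0) → (1, 7)) × (paths (1, 7) → (13, 16)) = C(8, 1) · C(21, 12) = 8 · 293930 = 2351440. Avoidance count = 67863915 − 2351440 = 65512475.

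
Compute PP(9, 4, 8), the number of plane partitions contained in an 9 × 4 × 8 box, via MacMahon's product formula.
PP(9, 4, 8) = 151561524301616

Evaluate the triple product over i = 1..9, j = 1..4, k = 1..8. The factors are (2/1) · (3/2) · (4/3) · (5/4) · (6/5) · (7/6) · (8/7) · (9/8) · … (288 factors total). The numerators and denominators telescope so the product is an integer; carrying out the multiplication exactly gives PP(9, 4, 8) = 151561524301616.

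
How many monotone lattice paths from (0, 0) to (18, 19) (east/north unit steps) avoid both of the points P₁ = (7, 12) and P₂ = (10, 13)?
Number of paths = 13238714646

Inclusion–exclusion. Total paths: C(37, 18) = 17672631900. Through P₁: C(19, 7)·C(18, 11) = 1603547712. Through P₂: C(23, 10)·C(14, 8) = 3435630198. Since P₁ is strictly southwest of P₂, a monotone path through both must visit P₁ then P₂; paths through both = C(19, 7)·C(4, 3)·C(14, 8) = 605260656. Avoid both = 17672631900 − 1603547712 − 3435630198 + 605260656 = 13238714646.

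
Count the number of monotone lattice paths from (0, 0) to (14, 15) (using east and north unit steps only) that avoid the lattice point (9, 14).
Number of paths = 72655620

Total paths from (0, 0) to (14, 15): C(29, 14) = 77558760. Paths through (9, 14): (paths (0, 0) → (9, 14)) × (paths (9, 14) → (14, 15)) = C(23, 9) · C(6, 5) = 817190 · 6 = 4903140. Avoidance count = 77558760 − 4903140 = 72655620.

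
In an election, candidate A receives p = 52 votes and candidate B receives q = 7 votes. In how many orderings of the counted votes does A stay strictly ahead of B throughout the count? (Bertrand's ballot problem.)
Strict-lead orderings = 260198730

Total orderings of the 59 votes with 52 for A: C(59, 52) = 341149446. By the Bertrand ballot formula (Cycle Lemma / reflection principle), the number of orderings in which A is strictly ahead of B throughout is (p − q)/(p + q) · C(p + q, p) = (52 − 7)/(52 + 7) · 341149446 = 260198730.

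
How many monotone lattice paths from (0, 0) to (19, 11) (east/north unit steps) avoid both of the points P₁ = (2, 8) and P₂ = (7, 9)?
Number of paths = 53559530

Inclusion–exclusion. Total paths: C(30, 19) = 54627300. Through P₁: C(10, 2)·C(20, 17) = 51300. Through P₂: C(16, 7)·C(14, 12) = 1041040. Since P₁ is strictly southwest of P₂, a monotone path through both must visit P₁ then P₂; paths through both = C(10, 2)·C(6, 5)·C(14, 12) = 24570. Avoid both = 54627300 − 51300 − 1041040 + 24570 = 53559530.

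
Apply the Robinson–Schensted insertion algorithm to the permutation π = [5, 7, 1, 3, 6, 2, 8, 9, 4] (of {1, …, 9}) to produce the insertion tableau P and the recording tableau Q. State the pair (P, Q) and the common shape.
P = [1, 2, 4, 8, 9] / [3, 6] / [5, 7];  Q = [1, 2, 5, 7, 8] / [3, 4] / [6, 9];  common shape = (5, 2, 2)

Row-insert the values π_1, π_2, … into P one at a time, bumping the leftmost entry strictly greater than the inserted value down to the next row. The recording tableau Q records, in position (i, j), the step at which that cell was added to P.
  Insert 5 (step 1): P = [5];  Q = [1]
  Insert 7 (step 2): P = [5, 7];  Q = [1, 2]
  Insert 1 (step 3): P = [1, 7] / [5];  Q = [1, 2] / [3]
  Insert 3 (step 4): P = [1, 3] / [5, 7];  Q = [1, 2] / [3, 4]
  Insert 6 (step 5): P = [1, 3, 6] / [5, 7];  Q = [1, 2, 5] / [3, 4]
  Insert 2 (step 6): P = [1, 2, 6] / [3, 7] / [5];  Q = [1, 2, 5] / [3, 4] / [6]
  Insert 8 (step 7): P = [1, 2, 6, 8] / [3, 7] / [5];  Q = [1, 2, 5, 7] / [3, 4] / [6]
  Insert 9 (step 8): P = [1, 2, 6, 8, 9] / [3, 7] / [5];  Q = [1, 2, 5, 7, 8] / [3, 4] / [6]
  Insert 4 (step 9): P = [1, 2, 4, 8, 9] / [3, 6] / [5, 7];  Q = [1, 2, 5, 7, 8] / [3, 4] / [6, 9]
Final shape: (5, 2, 2).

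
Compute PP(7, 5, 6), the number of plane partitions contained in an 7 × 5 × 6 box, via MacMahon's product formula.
PP(7, 5, 6) = 739309710568

Evaluate the triple product over i = 1..7, j = 1..5, k = 1..6. The factors are (2/1) · (3/2) · (4/3) · (5/4) · (6/5) · (7/6) · (3/2) · (4/3) · … (210 factors total). The numerators and denominators telescope so the product is an integer; carrying out the multiplication exactly gives PP(7, 5, 6) = 739309710568.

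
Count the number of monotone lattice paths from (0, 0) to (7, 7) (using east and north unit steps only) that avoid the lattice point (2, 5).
Number of paths = 2991

Total paths from (0, 0) to (7, 7): C(14, 7) = 3432. Paths through (2, 5): (paths (0, 0) → (2, 5)) × (paths (2, 5) → (7, 7)) = C(7, 2) · C(7, 5) = 21 · 21 = 441. Avoidance count = 3432 − 441 = 2991.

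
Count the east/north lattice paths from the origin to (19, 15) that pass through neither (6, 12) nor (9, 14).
Number of paths = 1838624630

Inclusion–exclusion. Total paths: C(34, 19) = 1855967520. Through P₁: C(18, 6)·C(16, 13) = 10395840. Through P₂: C(23, 9)·C(11, 10) = 8989090. Since P₁ is strictly southwest of P₂, a monotone path through both must visit P₁ then P₂; paths through both = C(18, 6)·C(5, 3)·C(11, 10) = 2042040. Avoid both = 1855967520 − 10395840 − 8989090 + 2042040 = 1838624630.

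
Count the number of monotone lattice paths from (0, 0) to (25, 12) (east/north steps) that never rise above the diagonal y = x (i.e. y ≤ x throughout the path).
Number of paths = 997490844

By the reflection principle (André's argument), the number of monotone paths to (25, 12) with n ≤ m that never go above y = x is C(37, 25) − C(37, 26) = 1852482996 − 854992152 = 997490844.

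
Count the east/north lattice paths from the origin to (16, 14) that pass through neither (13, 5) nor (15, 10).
Number of paths = 128093555

Inclusion–exclusion. Total paths: C(30, 16) = 145422675. Through P₁: C(18, 13)·C(12, 3) = 1884960. Through P₂: C(25, 15)·C(5, 1) = 16343800. Since P₁ is strictly southwest of P₂, a monotone path through both must visit P₁ then P₂; paths through both = C(18, 13)·C(7, 2)·C(5, 1) = 899640. Avoid both = 145422675 − 1884960 − 16343800 + 899640 = 128093555.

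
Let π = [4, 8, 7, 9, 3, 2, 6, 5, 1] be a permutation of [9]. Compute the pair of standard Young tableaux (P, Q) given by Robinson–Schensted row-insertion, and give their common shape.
P = [1, 5, 9] / [2, 6] / [3, 7] / [4] / [8];  Q = [1, 2, 4] / [3, 7] / [5, 8] / [6] / [9];  common shape = (3, 2, 2, 1, 1)

Row-insert the values π_1, π_2, … into P one at a time, bumping the leftmost entry strictly greater than the inserted value down to the next row. The recording tableau Q records, in position (i, j), the step at which that cell was added to P.
  Insert 4 (step 1): P = [4];  Q = [1]
  Insert 8 (step 2): P = [4, 8];  Q = [1, 2]
  Insert 7 (step 3): P = [4, 7] / [8];  Q = [1, 2] / [3]
  Insert 9 (step 4): P = [4, 7, 9] / [8];  Q = [1, 2, 4] / [3]
  Insert 3 (step 5): P = [3, 7, 9] / [4] / [8];  Q = [1, 2, 4] / [3] / [5]
  Insert 2 (step 6): P = [2, 7, 9] / [3] / [4] / [8];  Q = [1, 2, 4] / [3] / [5] / [6]
  Insert 6 (step 7): P = [2, 6, 9] / [3, 7] / [4] / [8];  Q = [1, 2, 4] / [3, 7] / [5] / [6]
  Insert 5 (step 8): P = [2, 5, 9] / [3, 6] / [4, 7] / [8];  Q = [1, 2, 4] / [3, 7] / [5, 8] / [6]
  Insert 1 (step 9): P = [1, 5, 9] / [2, 6] / [3, 7] / [4] / [8];  Q = [1, 2, 4] / [3, 7] / [5, 8] / [6] / [9]
Final shape: (3, 2, 2, 1, 1).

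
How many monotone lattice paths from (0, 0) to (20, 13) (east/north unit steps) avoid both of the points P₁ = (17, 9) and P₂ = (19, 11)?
Number of paths = 356167190

Inclusion–exclusion. Total paths: C(33, 20) = 573166440. Through P₁: C(26, 17)·C(7, 3) = 109359250. Through P₂: C(30, 19)·C(3, 1) = 163881900. Since P₁ is strictly southwest of P₂, a monotone path through both must visit P₁ then P₂; paths through both = C(26, 17)·C(4, 2)·C(3, 1) = 56241900. Avoid both = 573166440 − 109359250 − 163881900 + 56241900 = 356167190.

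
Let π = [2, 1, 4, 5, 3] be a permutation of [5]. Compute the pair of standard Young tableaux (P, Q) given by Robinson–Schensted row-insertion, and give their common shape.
P = [1, 3, 5] / [2, 4];  Q = [1, 3, 4] / [2, 5];  common shape = (3, 2)

Row-insert the values π_1, π_2, … into P one at a time, bumping the leftmost entry strictly greater than the inserted value down to the next row. The recording tableau Q records, in position (i, j), the step at which that cell was added to P.
  Insert 2 (step 1): P = [2];  Q = [1]
  Insert 1 (step 2): P = [1] / [2];  Q = [1] / [2]
  Insert 4 (step 3): P = [1, 4] / [2];  Q = [1, 3] / [2]
  Insert 5 (step 4): P = [1, 4, 5] / [2];  Q = [1, 3, 4] / [2]
  Insert 3 (step 5): P = [1, 3, 5] / [2, 4];  Q = [1, 3, 4] / [2, 5]
Final shape: (3, 2).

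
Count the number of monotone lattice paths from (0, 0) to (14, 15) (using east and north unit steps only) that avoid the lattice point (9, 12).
Number of paths = 61098680

Total paths from (0, 0) to (14, 15): C(29, 14) = 77558760. Paths through (9, 12): (paths (0, 0) → (9, 12)) × (paths (9, 12) → (14, 15)) = C(21, 9) · C(8, 5) = 293930 · 56 = 16460080. Avoidance count = 77558760 − 16460080 = 61098680.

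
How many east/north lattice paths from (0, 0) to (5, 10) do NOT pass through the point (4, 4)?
Number of paths = 2513

Total paths from (0, 0) to (5, 10): C(15, 5) = 3003. Paths through (4, 4): (paths (0, 0) → (4, 4)) × (paths (4, 4) → (5, 10)) = C(8, 4) · C(7, 1) = 70 · 7 = 490. Avoidance count = 3003 − 490 = 2513.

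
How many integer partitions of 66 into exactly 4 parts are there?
p(66, 4 parts) = 2087

Partitions of n into exactly k parts are in bijection with partitions of n − k into at most k parts (subtract 1 from each part). So p(66, exactly 4) = p(62, parts ≤ 4). Computing via the recurrence p(m, j) = p(m, j−1) + p(m−j, j) gives 2087.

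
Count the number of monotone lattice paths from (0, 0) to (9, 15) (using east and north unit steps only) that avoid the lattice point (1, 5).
Number of paths = 1044956

Total paths from (0, 0) to (9, 15): C(24, 9) = 1307504. Paths through (1, 5): (paths (0, 0) → (1, 5)) × (paths (1, 5) → (9, 15)) = C(6, 1) · C(18, 8) = 6 · 43758 = 262548. Avoidance count = 1307504 − 262548 = 1044956.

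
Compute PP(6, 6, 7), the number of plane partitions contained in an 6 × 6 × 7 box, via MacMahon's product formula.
PP(6, 6, 7) = 29706808370096

Evaluate the triple product over i = 1..6, j = 1..6, k = 1..7. The factors are (2/1) · (3/2) · (4/3) · (5/4) · (6/5) · (7/6) · (8/7) · (3/2) · … (252 factors total). The numerators and denominators telescope so the product is an integer; carrying out the multiplication exactly gives PP(6, 6, 7) = 29706808370096.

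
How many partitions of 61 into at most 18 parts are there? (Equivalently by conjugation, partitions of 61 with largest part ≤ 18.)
p(61, parts ≤ 18) = 819205

Use the recurrence p(n, m) = p(n, m−1) + p(n−m, m): either the largest part is < m (count p(n, m−1)) or the largest part is exactly m (remove one copy of m, count p(n−m, m)). With p(0, ·) = 1 this gives p(61, parts ≤ 18) = 819205. (By conjugating Young diagrams, this also counts partitions of 61 into at most 18 parts.)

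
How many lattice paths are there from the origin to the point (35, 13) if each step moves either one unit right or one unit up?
Number of paths = 192928249296

A monotone lattice path from (0, 0) to (35, 13) consists of 35 east steps and 13 north steps in some order, so it is determined by which 35 of the 48 steps are east. The count is C(48, 35) = 192928249296.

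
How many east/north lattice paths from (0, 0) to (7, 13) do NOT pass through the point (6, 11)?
Number of paths = 40392

Total paths from (0, 0) to (7, 13): C(20, 7) = 77520. Paths through (6, 11): (paths (0, 0) → (6, 11)) × (paths (6, 11) → (7, 13)) = C(17, 6) · C(3, 1) = 12376 · 3 = 37128. Avoidance count = 77520 − 37128 = 40392.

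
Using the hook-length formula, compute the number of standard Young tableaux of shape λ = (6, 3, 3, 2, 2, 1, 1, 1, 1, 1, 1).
# SYT of shape (6, 3, 3, 2, 2, 1, 1, 1, 1, 1, 1) = 396070675

Hook-length formula: f^λ = n! / Π hook(c), product over all cells c of the Young diagram. For λ = (6, 3, 3, 2, 2, 1, 1, 1, 1, 1, 1), n = 22 boxes. Hook lengths by row (left-to-right, top-to-bottom): [16, 9, 6, 3, 2, 1]; [12, 5, 2]; [11, 4, 1]; [9, 2]; [8, 1]; [6]; [5]; [4]; [3]; [2]; [1]. Product of hooks = 2837879193600. So f^λ = 22! / 2837879193600 = 1124000727777607680000 / 2837879193600 = 396070675.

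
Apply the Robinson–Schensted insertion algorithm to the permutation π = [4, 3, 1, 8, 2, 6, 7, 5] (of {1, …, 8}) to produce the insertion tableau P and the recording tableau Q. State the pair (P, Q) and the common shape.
P = [1, 2, 5, 7] / [3, 6] / [4, 8];  Q = [1, 4, 6, 7] / [2, 5] / [3, 8];  common shape = (4, 2, 2)

Row-insert the values π_1, π_2, … into P one at a time, bumping the leftmost entry strictly greater than the inserted value down to the next row. The recording tableau Q records, in position (i, j), the step at which that cell was added to P.
  Insert 4 (step 1): P = [4];  Q = [1]
  Insert 3 (step 2): P = [3] / [4];  Q = [1] / [2]
  Insert 1 (step 3): P = [1] / [3] / [4];  Q = [1] / [2] / [3]
  Insert 8 (step 4): P = [1, 8] / [3] / [4];  Q = [1, 4] / [2] / [3]
  Insert 2 (step 5): P = [1, 2] / [3, 8] / [4];  Q = [1, 4] / [2, 5] / [3]
  Insert 6 (step 6): P = [1, 2, 6] / [3, 8] / [4];  Q = [1, 4, 6] / [2, 5] / [3]
  Insert 7 (step 7): P = [1, 2, 6, 7] / [3, 8] / [4];  Q = [1, 4, 6, 7] / [2, 5] / [3]
  Insert 5 (step 8): P = [1, 2, 5, 7] / [3, 6] / [4, 8];  Q = [1, 4, 6, 7] / [2, 5] / [3, 8]
Final shape: (4, 2, 2).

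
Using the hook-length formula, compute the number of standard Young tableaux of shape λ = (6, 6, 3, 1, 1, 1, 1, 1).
# SYT of shape (6, 6, 3, 1, 1, 1, 1, 1) = 44767800

Hook-length formula: f^λ = n! / Π hook(c), product over all cells c of the Young diagram. For λ = (6, 6, 3, 1, 1, 1, 1, 1), n = 20 boxes. Hook lengths by row (left-to-right, top-to-bottom): [13, 7, 6, 4, 3, 2]; [12, 6, 5, 3, 2, 1]; [8, 2, 1]; [5]; [4]; [3]; [2]; [1]. Product of hooks = 54344908800. So f^λ = 20! / 54344908800 = 2432902008176640000 / 54344908800 = 44767800.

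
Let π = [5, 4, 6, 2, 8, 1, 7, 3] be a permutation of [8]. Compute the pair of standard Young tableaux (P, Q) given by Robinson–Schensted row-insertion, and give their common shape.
P = [1, 3, 7] / [2, 6] / [4, 8] / [5];  Q = [1, 3, 5] / [2, 7] / [4, 8] / [6];  common shape = (3, 2, 2, 1)

Row-insert the values π_1, π_2, … into P one at a time, bumping the leftmost entry strictly greater than the inserted value down to the next row. The recording tableau Q records, in position (i, j), the step at which that cell was added to P.
  Insert 5 (step 1): P = [5];  Q = [1]
  Insert 4 (step 2): P = [4] / [5];  Q = [1] / [2]
  Insert 6 (step 3): P = [4, 6] / [5];  Q = [1, 3] / [2]
  Insert 2 (step 4): P = [2, 6] / [4] / [5];  Q = [1, 3] / [2] / [4]
  Insert 8 (step 5): P = [2, 6, 8] / [4] / [5];  Q = [1, 3, 5] / [2] / [4]
  Insert 1 (step 6): P = [1, 6, 8] / [2] / [4] / [5];  Q = [1, 3, 5] / [2] / [4] / [6]
  Insert 7 (step 7): P = [1, 6, 7] / [2, 8] / [4] / [5];  Q = [1, 3, 5] / [2, 7] / [4] / [6]
  Insert 3 (step 8): P = [1, 3, 7] / [2, 6] / [4, 8] / [5];  Q = [1, 3, 5] / [2, 7] / [4, 8] / [6]
Final shape: (3, 2, 2, 1).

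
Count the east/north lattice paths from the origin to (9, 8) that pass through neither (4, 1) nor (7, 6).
Number of paths = 11734

Inclusion–exclusion. Total paths: C(17, 9) = 24310. Through P₁: C(5, 4)·C(12, 5) = 3960. Through P₂: C(13, 7)·C(4, 2) = 10296. Since P₁ is strictly southwest of P₂, a monotone path through both must visit P₁ then P₂; paths through both = C(5, 4)·C(8, 3)·C(4, 2) = 1680. Avoid both = 24310 − 3960 − 10296 + 1680 = 11734.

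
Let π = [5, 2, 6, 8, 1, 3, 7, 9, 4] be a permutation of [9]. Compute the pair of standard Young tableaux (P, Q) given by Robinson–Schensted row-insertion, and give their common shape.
P = [1, 3, 4, 9] / [2, 6, 7] / [5, 8];  Q = [1, 3, 4, 8] / [2, 6, 7] / [5, 9];  common shape = (4, 3, 2)

Row-insert the values π_1, π_2, … into P one at a time, bumping the leftmost entry strictly greater than the inserted value down to the next row. The recording tableau Q records, in position (i, j), the step at which that cell was added to P.
  Insert 5 (step 1): P = [5];  Q = [1]
  Insert 2 (step 2): P = [2] / [5];  Q = [1] / [2]
  Insert 6 (step 3): P = [2, 6] / [5];  Q = [1, 3] / [2]
  Insert 8 (step 4): P = [2, 6, 8] / [5];  Q = [1, 3, 4] / [2]
  Insert 1 (step 5): P = [1, 6, 8] / [2] / [5];  Q = [1, 3, 4] / [2] / [5]
  Insert 3 (step 6): P = [1, 3, 8] / [2, 6] / [5];  Q = [1, 3, 4] / [2, 6] / [5]
  Insert 7 (step 7): P = [1, 3, 7] / [2, 6, 8] / [5];  Q = [1, 3, 4] / [2, 6, 7] / [5]
  Insert 9 (step 8): P = [1, 3, 7, 9] / [2, 6, 8] / [5];  Q = [1, 3, 4, 8] / [2, 6, 7] / [5]
  Insert 4 (step 9): P = [1, 3, 4, 9] / [2, 6, 7] / [5, 8];  Q = [1, 3, 4, 8] / [2, 6, 7] / [5, 9]
Final shape: (4, 3, 2).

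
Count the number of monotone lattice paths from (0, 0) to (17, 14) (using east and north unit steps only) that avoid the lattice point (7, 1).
Number of paths = 256029997

Total paths from (0, 0) to (17, 14): C(31, 17) = 265182525. Paths through (7, 1): (paths (0, 0) → (7, 1)) × (paths (7, 1) → (17, 14)) = C(8, 7) · C(23, 10) = 8 · 1144066 = 9152528. Avoidance count = 265182525 − 9152528 = 256029997.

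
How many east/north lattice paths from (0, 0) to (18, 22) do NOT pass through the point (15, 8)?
Number of paths = 113046848280

Total paths from (0, 0) to (18, 22): C(40, 18) = 113380261800. Paths through (15, 8): (paths (0, 0) → (15, 8)) × (paths (15, 8) → (18, 22)) = C(23, 15) · C(17, 3) = 490314 · 680 = 333413520. Avoidance count = 113380261800 − 333413520 = 113046848280.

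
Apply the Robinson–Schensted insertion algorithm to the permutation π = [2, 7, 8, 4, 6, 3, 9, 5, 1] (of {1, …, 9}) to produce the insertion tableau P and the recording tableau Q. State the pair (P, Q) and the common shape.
P = [1, 3, 5, 9] / [2, 6] / [4, 8] / [7];  Q = [1, 2, 3, 7] / [4, 5] / [6, 8] / [9];  common shape = (4, 2, 2, 1)

Row-insert the values π_1, π_2, … into P one at a time, bumping the leftmost entry strictly greater than the inserted value down to the next row. The recording tableau Q records, in position (i, j), the step at which that cell was added to P.
  Insert 2 (step 1): P = [2];  Q = [1]
  Insert 7 (step 2): P = [2, 7];  Q = [1, 2]
  Insert 8 (step 3): P = [2, 7, 8];  Q = [1, 2, 3]
  Insert 4 (step 4): P = [2, 4, 8] / [7];  Q = [1, 2, 3] / [4]
  Insert 6 (step 5): P = [2, 4, 6] / [7, 8];  Q = [1, 2, 3] / [4, 5]
  Insert 3 (step 6): P = [2, 3, 6] / [4, 8] / [7];  Q = [1, 2, 3] / [4, 5] / [6]
  Insert 9 (step 7): P = [2, 3, 6, 9] / [4, 8] / [7];  Q = [1, 2, 3, 7] / [4, 5] / [6]
  Insert 5 (step 8): P = [2, 3, 5, 9] / [4, 6] / [7, 8];  Q = [1, 2, 3, 7] / [4, 5] / [6, 8]
  Insert 1 (step 9): P = [1, 3, 5, 9] / [2, 6] / [4, 8] / [7];  Q = [1, 2, 3, 7] / [4, 5] / [6, 8] / [9]
Final shape: (4, 2, 2, 1).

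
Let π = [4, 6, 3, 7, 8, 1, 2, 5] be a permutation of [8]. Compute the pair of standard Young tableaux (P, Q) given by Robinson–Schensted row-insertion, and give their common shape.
P = [1, 2, 5, 8] / [3, 6, 7] / [4];  Q = [1, 2, 4, 5] / [3, 7, 8] / [6];  common shape = (4, 3, 1)

Row-insert the values π_1, π_2, … into P one at a time, bumping the leftmost entry strictly greater than the inserted value down to the next row. The recording tableau Q records, in position (i, j), the step at which that cell was added to P.
  Insert 4 (step 1): P = [4];  Q = [1]
  Insert 6 (step 2): P = [4, 6];  Q = [1, 2]
  Insert 3 (step 3): P = [3, 6] / [4];  Q = [1, 2] / [3]
  Insert 7 (step 4): P = [3, 6, 7] / [4];  Q = [1, 2, 4] / [3]
  Insert 8 (step 5): P = [3, 6, 7, 8] / [4];  Q = [1, 2, 4, 5] / [3]
  Insert 1 (step 6): P = [1, 6, 7, 8] / [3] / [4];  Q = [1, 2, 4, 5] / [3] / [6]
  Insert 2 (step 7): P = [1, 2, 7, 8] / [3, 6] / [4];  Q = [1, 2, 4, 5] / [3, 7] / [6]
  Insert 5 (step 8): P = [1, 2, 5, 8] / [3, 6, 7] / [4];  Q = [1, 2, 4, 5] / [3, 7, 8] / [6]
Final shape: (4, 3, 1).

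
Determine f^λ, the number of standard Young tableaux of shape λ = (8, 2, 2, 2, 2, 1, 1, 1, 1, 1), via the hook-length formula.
# SYT of shape (8, 2, 2, 2, 2, 1, 1, 1, 1, 1) = 26142480

Hook-length formula: f^λ = n! / Π hook(c), product over all cells c of the Young diagram. For λ = (8, 2, 2, 2, 2, 1, 1, 1, 1, 1), n = 21 boxes. Hook lengths by row (left-to-right, top-to-bottom): [17, 11, 6, 5, 4, 3, 2, 1]; [10, 4]; [9, 3]; [8, 2]; [7, 1]; [5]; [4]; [3]; [2]; [1]. Product of hooks = 1954326528000. So f^λ = 21! / 1954326528000 = 51090942171709440000 / 1954326528000 = 26142480.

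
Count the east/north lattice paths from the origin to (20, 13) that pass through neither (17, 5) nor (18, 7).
Number of paths = 557573786

Inclusion–exclusion. Total paths: C(33, 20) = 573166440. Through P₁: C(22, 17)·C(11, 3) = 4345110. Through P₂: C(25, 18)·C(8, 2) = 13459600. Since P₁ is strictly southwest of P₂, a monotone path through both must visit P₁ then P₂; paths through both = C(22, 17)·C(3, 1)·C(8, 2) = 2212056. Avoid both = 573166440 − 4345110 − 13459600 + 2212056 = 557573786.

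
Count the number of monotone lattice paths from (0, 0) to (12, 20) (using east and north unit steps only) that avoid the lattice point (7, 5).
Number of paths = 213513672

Total paths from (0, 0) to (12, 20): C(32, 12) = 225792840. Paths through (7, 5): (paths (0, 0) → (7, 5)) × (paths (7, 5) → (12, 20)) = C(12, 7) · C(20, 5) = 792 · 15504 = 12279168. Avoidance count = 225792840 − 12279168 = 213513672.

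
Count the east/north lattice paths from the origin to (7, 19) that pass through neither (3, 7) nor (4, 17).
Number of paths = 392750

Inclusion–exclusion. Total paths: C(26, 7) = 657800. Through P₁: C(10, 3)·C(16, 4) = 218400. Through P₂: C(21, 4)·C(5, 3) = 59850. Since P₁ is strictly southwest of P₂, a monotone path through both must visit P₁ then P₂; paths through both = C(10, 3)·C(11, 1)·C(5, 3) = 13200. Avoid both = 657800 − 218400 − 59850 + 13200 = 392750.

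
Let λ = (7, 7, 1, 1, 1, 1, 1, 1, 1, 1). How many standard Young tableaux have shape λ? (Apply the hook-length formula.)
# SYT of shape (7, 7, 1, 1, 1, 1, 1, 1, 1, 1) = 32008977

Hook-length formula: f^λ = n! / Π hook(c), product over all cells c of the Young diagram. For λ = (7, 7, 1, 1, 1, 1, 1, 1, 1, 1), n = 22 boxes. Hook lengths by row (left-to-right, top-to-bottom): [16, 7, 6, 5, 4, 3, 2]; [15, 6, 5, 4, 3, 2, 1]; [8]; [7]; [6]; [5]; [4]; [3]; [2]; [1]. Product of hooks = 35115171840000. So f^λ = 22! / 35115171840000 = 1124000727777607680000 / 35115171840000 = 32008977.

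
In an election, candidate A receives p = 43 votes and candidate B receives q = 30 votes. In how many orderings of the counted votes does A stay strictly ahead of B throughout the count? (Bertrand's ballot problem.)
Strict-lead orderings = 49674383671015111008

Total orderings of the 73 votes with 43 for A: C(73, 43) = 278940769844931007968. By the Bertrand ballot formula (Cycle Lemma / reflection principle), the number of orderings in which A is strictly ahead of B throughout is (p − q)/(p + q) · C(p + q, p) = (43 − 30)/(43 + 30) · 278940769844931007968 = 49674383671015111008.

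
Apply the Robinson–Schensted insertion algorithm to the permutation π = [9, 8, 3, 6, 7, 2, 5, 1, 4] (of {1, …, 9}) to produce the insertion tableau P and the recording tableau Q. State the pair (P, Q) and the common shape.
P = [1, 4, 7] / [2, 5] / [3, 6] / [8] / [9];  Q = [1, 4, 5] / [2, 7] / [3, 9] / [6] / [8];  common shape = (3, 2, 2, 1, 1)

Row-insert the values π_1, π_2, … into P one at a time, bumping the leftmost entry strictly greater than the inserted value down to the next row. The recording tableau Q records, in position (i, j), the step at which that cell was added to P.
  Insert 9 (step 1): P = [9];  Q = [1]
  Insert 8 (step 2): P = [8] / [9];  Q = [1] / [2]
  Insert 3 (step 3): P = [3] / [8] / [9];  Q = [1] / [2] / [3]
  Insert 6 (step 4): P = [3, 6] / [8] / [9];  Q = [1, 4] / [2] / [3]
  Insert 7 (step 5): P = [3, 6, 7] / [8] / [9];  Q = [1, 4, 5] / [2] / [3]
  Insert 2 (step 6): P = [2, 6, 7] / [3] / [8] / [9];  Q = [1, 4, 5] / [2] / [3] / [6]
  Insert 5 (step 7): P = [2, 5, 7] / [3, 6] / [8] / [9];  Q = [1, 4, 5] / [2, 7] / [3] / [6]
  Insert 1 (step 8): P = [1, 5, 7] / [2, 6] / [3] / [8] / [9];  Q = [1, 4, 5] / [2, 7] / [3] / [6] / [8]
  Insert 4 (step 9): P = [1, 4, 7] / [2, 5] / [3, 6] / [8] / [9];  Q = [1, 4, 5] / [2, 7] / [3, 9] / [6] / [8]
Final shape: (3, 2, 2, 1, 1).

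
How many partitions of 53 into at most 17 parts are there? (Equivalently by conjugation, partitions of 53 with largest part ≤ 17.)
p(53, parts ≤ 17) = 250723

Use the recurrence p(n, m) = p(n, m−1) + p(n−m, m): either the largest part is < m (count p(n, m−1)) or the largest part is exactly m (remove one copy of m, count p(n−m, m)). With p(0, ·) = 1 this gives p(53, parts ≤ 17) = 250723. (By conjugating Young diagrams, this also counts partitions of 53 into at most 17 parts.)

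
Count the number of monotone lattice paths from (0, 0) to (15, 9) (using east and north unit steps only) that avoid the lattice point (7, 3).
Number of paths = 947144

Total paths from (0, 0) to (15, 9): C(24, 15) = 1307504. Paths through (7, 3): (paths (0, 0) → (7, 3)) × (paths (7, 3) → (15, 9)) = C(10, 7) · C(14, 8) = 120 · 3003 = 360360. Avoidance count = 1307504 − 360360 = 947144.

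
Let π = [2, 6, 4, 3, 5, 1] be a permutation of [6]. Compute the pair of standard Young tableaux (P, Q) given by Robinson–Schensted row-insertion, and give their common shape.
P = [1, 3, 5] / [2] / [4] / [6];  Q = [1, 2, 5] / [3] / [4] / [6];  common shape = (3, 1, 1, 1)

Row-insert the values π_1, π_2, … into P one at a time, bumping the leftmost entry strictly greater than the inserted value down to the next row. The recording tableau Q records, in position (i, j), the step at which that cell was added to P.
  Insert 2 (step 1): P = [2];  Q = [1]
  Insert 6 (step 2): P = [2, 6];  Q = [1, 2]
  Insert 4 (step 3): P = [2, 4] / [6];  Q = [1, 2] / [3]
  Insert 3 (step 4): P = [2, 3] / [4] / [6];  Q = [1, 2] / [3] / [4]
  Insert 5 (step 5): P = [2, 3, 5] / [4] / [6];  Q = [1, 2, 5] / [3] / [4]
  Insert 1 (step 6): P = [1, 3, 5] / [2] / [4] / [6];  Q = [1, 2, 5] / [3] / [4] / [6]
Final shape: (3, 1, 1, 1).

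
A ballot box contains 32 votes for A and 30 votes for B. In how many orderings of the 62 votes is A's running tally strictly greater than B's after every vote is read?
Strict-lead orderings = 14544636039226909

Total orderings of the 62 votes with 32 for A: C(62, 32) = 450883717216034179. By the Bertrand ballot formula (Cycle Lemma / reflection principle), the number of orderings in which A is strictly ahead of B throughout is (p − q)/(p + q) · C(p + q, p) = (32 − 30)/(32 + 30) · 450883717216034179 = 14544636039226909.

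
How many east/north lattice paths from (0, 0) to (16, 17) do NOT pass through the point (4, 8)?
Number of paths = 1021307760

Total paths from (0, 0) to (16, 17): C(33, 16) = 1166803110. Paths through (4, 8): (paths (0, 0) → (4, 8)) × (paths (4, 8) → (16, 17)) = C(12, 4) · C(21, 12) = 495 · 293930 = 145495350. Avoidance count = 1166803110 − 145495350 = 1021307760.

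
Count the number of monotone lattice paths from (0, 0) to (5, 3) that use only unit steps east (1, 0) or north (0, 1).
Number of paths = 56

A monotone lattice path from (0, 0) to (5, 3) consists of 5 east steps and 3 north steps in some order, so it is determined by which 5 of the 8 steps are east. The count is C(8, 5) = 56.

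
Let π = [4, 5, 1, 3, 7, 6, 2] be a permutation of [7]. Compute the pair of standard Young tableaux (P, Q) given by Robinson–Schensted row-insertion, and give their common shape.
P = [1, 2, 6] / [3, 5, 7] / [4];  Q = [1, 2, 5] / [3, 4, 6] / [7];  common shape = (3, 3, 1)

Row-insert the values π_1, π_2, … into P one at a time, bumping the leftmost entry strictly greater than the inserted value down to the next row. The recording tableau Q records, in position (i, j), the step at which that cell was added to P.
  Insert 4 (step 1): P = [4];  Q = [1]
  Insert 5 (step 2): P = [4, 5];  Q = [1, 2]
  Insert 1 (step 3): P = [1, 5] / [4];  Q = [1, 2] / [3]
  Insert 3 (step 4): P = [1, 3] / [4, 5];  Q = [1, 2] / [3, 4]
  Insert 7 (step 5): P = [1, 3, 7] / [4, 5];  Q = [1, 2, 5] / [3, 4]
  Insert 6 (step 6): P = [1, 3, 6] / [4, 5, 7];  Q = [1, 2, 5] / [3, 4, 6]
  Insert 2 (step 7): P = [1, 2, 6] / [3, 5, 7] / [4];  Q = [1, 2, 5] / [3, 4, 6] / [7]
Final shape: (3, 3, 1).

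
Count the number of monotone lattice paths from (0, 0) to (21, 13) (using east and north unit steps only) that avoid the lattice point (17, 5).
Number of paths = 914948430

Total paths from (0, 0) to (21, 13): C(34, 21) = 927983760. Paths through (17, 5): (paths (0, 0) → (17, 5)) × (paths (17, 5) → (21, 13)) = C(22, 17) · C(12, 4) = 26334 · 495 = 13035330. Avoidance count = 927983760 − 13035330 = 914948430.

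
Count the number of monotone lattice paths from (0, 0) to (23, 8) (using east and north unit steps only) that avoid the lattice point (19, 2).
Number of paths = 7844625

Total paths from (0, 0) to (23, 8): C(31, 23) = 7888725. Paths through (19, 2): (paths (0, 0) → (19, 2)) × (paths (19, 2) → (23, 8)) = C(21, 19) · C(10, 4) = 210 · 210 = 44100. Avoidance count = 7888725 − 44100 = 7844625.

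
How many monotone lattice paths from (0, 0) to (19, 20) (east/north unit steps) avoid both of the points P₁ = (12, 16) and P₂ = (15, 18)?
Number of paths = 47889973710

Inclusion–exclusion. Total paths: C(39, 19) = 68923264410. Through P₁: C(28, 12)·C(11, 7) = 10039179150. Through P₂: C(33, 15)·C(6, 4) = 15557374800. Since P₁ is strictly southwest of P₂, a monotone path through both must visit P₁ then P₂; paths through both = C(28, 12)·C(5, 3)·C(6, 4) = 4563263250. Avoid both = 68923264410 − 10039179150 − 15557374800 + 4563263250 = 47889973710.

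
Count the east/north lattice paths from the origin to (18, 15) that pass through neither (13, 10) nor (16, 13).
Number of paths = 478958118

Inclusion–exclusion. Total paths: C(33, 18) = 1037158320. Through P₁: C(23, 13)·C(10, 5) = 288304632. Through P₂: C(29, 16)·C(4, 2) = 407183490. Since P₁ is strictly southwest of P₂, a monotone path through both must visit P₁ then P₂; paths through both = C(23, 13)·C(6, 3)·C(4, 2) = 137287920. Avoid both = 1037158320 − 288304632 − 407183490 + 137287920 = 478958118.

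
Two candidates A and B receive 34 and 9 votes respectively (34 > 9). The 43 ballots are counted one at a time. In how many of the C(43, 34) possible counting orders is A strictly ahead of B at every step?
Strict-lead orderings = 327861625

Total orderings of the 43 votes with 34 for A: C(43, 34) = 563921995. By the Bertrand ballot formula (Cycle Lemma / reflection principle), the number of orderings in which A is strictly ahead of B throughout is (p − q)/(p + q) · C(p + q, p) = (34 − 9)/(34 + 9) · 563921995 = 327861625.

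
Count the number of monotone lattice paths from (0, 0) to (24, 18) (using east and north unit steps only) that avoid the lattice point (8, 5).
Number of paths = 266356262445

Total paths from (0, 0) to (24, 18): C(42, 24) = 353697121050. Paths through (8, 5): (paths (0, 0) → (8, 5)) × (paths (8, 5) → (24, 18)) = C(13, 8) · C(29, 16) = 1287 · 67863915 = 87340858605. Avoidance count = 353697121050 − 87340858605 = 266356262445.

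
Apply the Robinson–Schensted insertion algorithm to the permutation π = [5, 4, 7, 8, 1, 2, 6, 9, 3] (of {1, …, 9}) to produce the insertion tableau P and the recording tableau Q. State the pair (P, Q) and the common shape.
P = [1, 2, 3, 9] / [4, 6, 8] / [5, 7];  Q = [1, 3, 4, 8] / [2, 6, 7] / [5, 9];  common shape = (4, 3, 2)

Row-insert the values π_1, π_2, … into P one at a time, bumping the leftmost entry strictly greater than the inserted value down to the next row. The recording tableau Q records, in position (i, j), the step at which that cell was added to P.
  Insert 5 (step 1): P = [5];  Q = [1]
  Insert 4 (step 2): P = [4] / [5];  Q = [1] / [2]
  Insert 7 (step 3): P = [4, 7] / [5];  Q = [1, 3] / [2]
  Insert 8 (step 4): P = [4, 7, 8] / [5];  Q = [1, 3, 4] / [2]
  Insert 1 (step 5): P = [1, 7, 8] / [4] / [5];  Q = [1, 3, 4] / [2] / [5]
  Insert 2 (step 6): P = [1, 2, 8] / [4, 7] / [5];  Q = [1, 3, 4] / [2, 6] / [5]
  Insert 6 (step 7): P = [1, 2, 6] / [4, 7, 8] / [5];  Q = [1, 3, 4] / [2, 6, 7] / [5]
  Insert 9 (step 8): P = [1, 2, 6, 9] / [4, 7, 8] / [5];  Q = [1, 3, 4, 8] / [2, 6, 7] / [5]
  Insert 3 (step 9): P = [1, 2, 3, 9] / [4, 6, 8] / [5, 7];  Q = [1, 3, 4, 8] / [2, 6, 7] / [5, 9]
Final shape: (4, 3, 2).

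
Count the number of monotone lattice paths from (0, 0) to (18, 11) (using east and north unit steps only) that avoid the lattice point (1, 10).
Number of paths = 34597092

Total paths from (0, 0) to (18, 11): C(29, 18) = 34597290. Paths through (1, 10): (paths (0, 0) → (1, 10)) × (paths (1, 10) → (18, 11)) = C(11, 1) · C(18, 17) = 11 · 18 = 198. Avoidance count = 34597290 − 198 = 34597092.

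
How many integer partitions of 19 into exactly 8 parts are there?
p(19, 8 parts) = 52

Partitions of n into exactly k parts are in bijection with partitions of n − k into at most k parts (subtract 1 from each part). So p(19, exactly 8) = p(11, parts ≤ 8). Computing via the recurrence p(m, j) = p(m, j−1) + p(m−j, j) gives 52.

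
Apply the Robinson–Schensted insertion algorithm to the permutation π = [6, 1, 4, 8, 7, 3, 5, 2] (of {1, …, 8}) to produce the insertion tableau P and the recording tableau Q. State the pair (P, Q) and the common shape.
P = [1, 2, 5] / [3, 7] / [4, 8] / [6];  Q = [1, 3, 4] / [2, 5] / [6, 7] / [8];  common shape = (3, 2, 2, 1)

Row-insert the values π_1, π_2, … into P one at a time, bumping the leftmost entry strictly greater than the inserted value down to the next row. The recording tableau Q records, in position (i, j), the step at which that cell was added to P.
  Insert 6 (step 1): P = [6];  Q = [1]
  Insert 1 (step 2): P = [1] / [6];  Q = [1] / [2]
  Insert 4 (step 3): P = [1, 4] / [6];  Q = [1, 3] / [2]
  Insert 8 (step 4): P = [1, 4, 8] / [6];  Q = [1, 3, 4] / [2]
  Insert 7 (step 5): P = [1, 4, 7] / [6, 8];  Q = [1, 3, 4] / [2, 5]
  Insert 3 (step 6): P = [1, 3, 7] / [4, 8] / [6];  Q = [1, 3, 4] / [2, 5] / [6]
  Insert 5 (step 7): P = [1, 3, 5] / [4, 7] / [6, 8];  Q = [1, 3, 4] / [2, 5] / [6, 7]
  Insert 2 (step 8): P = [1, 2, 5] / [3, 7] / [4, 8] / [6];  Q = [1, 3, 4] / [2, 5] / [6, 7] / [8]
Final shape: (3, 2, 2, 1).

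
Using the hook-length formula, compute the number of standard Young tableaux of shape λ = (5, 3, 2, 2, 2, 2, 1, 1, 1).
# SYT of shape (5, 3, 2, 2, 2, 2, 1, 1, 1) = 8953560

Hook-length formula: f^λ = n! / Π hook(c), product over all cells c of the Young diagram. For λ = (5, 3, 2, 2, 2, 2, 1, 1, 1), n = 19 boxes. Hook lengths by row (left-to-right, top-to-bottom): [13, 9, 4, 2, 1]; [10, 6, 1]; [8, 4]; [7, 3]; [6, 2]; [5, 1]; [3]; [2]; [1]. Product of hooks = 13586227200. So f^λ = 19! / 13586227200 = 121645100408832000 / 13586227200 = 8953560.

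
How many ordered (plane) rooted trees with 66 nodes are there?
C_65 = 1440418573150919668872489894243865350

These ordered rooted trees are counted by the Catalan number C_n = (1/(n + 1)) · C(2n, n). For n = 65: C_65 = (1/66) · C(130, 65) = 95067625827960698145584333020095113100/66 = 1440418573150919668872489894243865350.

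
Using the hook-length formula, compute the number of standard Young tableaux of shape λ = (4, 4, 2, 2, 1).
# SYT of shape (4, 4, 2, 2, 1) = 12870

Hook-length formula: f^λ = n! / Π hook(c), product over all cells c of the Young diagram. For λ = (4, 4, 2, 2, 1), n = 13 boxes. Hook lengths by row (left-to-right, top-to-bottom): [8, 6, 3, 2]; [7, 5, 2, 1]; [4, 2]; [3, 1]; [1]. Product of hooks = 483840. So f^λ = 13! / 483840 = 6227020800 / 483840 = 12870.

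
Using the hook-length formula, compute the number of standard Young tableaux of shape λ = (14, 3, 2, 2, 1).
# SYT of shape (14, 3, 2, 2, 1) = 13057275

Hook-length formula: f^λ = n! / Π hook(c), product over all cells c of the Young diagram. For λ = (14, 3, 2, 2, 1), n = 22 boxes. Hook lengths by row (left-to-right, top-to-bottom): [18, 16, 13, 11, 10, 9, 8, 7, 6, 5, 4, 3, 2, 1]; [6, 4, 1]; [4, 2]; [3, 1]; [1]. Product of hooks = 86082335539200. So f^λ = 22! / 86082335539200 = 1124000727777607680000 / 86082335539200 = 13057275.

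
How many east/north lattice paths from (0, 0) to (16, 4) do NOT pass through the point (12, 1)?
Number of paths = 4390

Total paths from (0, 0) to (16, 4): C(20, 16) = 4845. Paths through (12, 1): (paths (0, 0) → (12, 1)) × (paths (12, 1) → (16, 4)) = C(13, 12) · C(7, 4) = 13 · 35 = 455. Avoidance count = 4845 − 455 = 4390.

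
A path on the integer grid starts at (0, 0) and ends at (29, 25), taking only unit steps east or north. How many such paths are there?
Number of paths = 1683191473897752

A monotone lattice path from (0, 0) to (29, 25) consists of 29 east steps and 25 north steps in some order, so it is determined by which 29 of the 54 steps are east. The count is C(54, 29) = 1683191473897752.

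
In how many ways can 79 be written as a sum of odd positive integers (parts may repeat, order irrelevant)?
p_odd(79) = 70488

Enumerate partitions using only odd parts via the recurrence o(n, m) = o(n, m−2) + o(n−m, m) over odd m, starting from the largest odd part ≤ n. This gives p_odd(79) = 70488. (Euler's theorem: equals the count of distinct-part partitions.)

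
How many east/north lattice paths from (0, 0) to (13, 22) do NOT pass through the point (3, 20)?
Number of paths = 1476220914

Total paths from (0, 0) to (13, 22): C(35, 13) = 1476337800. Paths through (3, 20): (paths (0, 0) → (3, 20)) × (paths (3, 20) → (13, 22)) = C(23, 3) · C(12, 10) = 1771 · 66 = 116886. Avoidance count = 1476337800 − 116886 = 1476220914.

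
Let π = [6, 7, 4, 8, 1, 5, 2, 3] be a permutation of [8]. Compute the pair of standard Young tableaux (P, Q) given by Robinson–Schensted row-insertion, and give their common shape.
P = [1, 2, 3] / [4, 5, 8] / [6, 7];  Q = [1, 2, 4] / [3, 6, 8] / [5, 7];  common shape = (3, 3, 2)

Row-insert the values π_1, π_2, … into P one at a time, bumping the leftmost entry strictly greater than the inserted value down to the next row. The recording tableau Q records, in position (i, j), the step at which that cell was added to P.
  Insert 6 (step 1): P = [6];  Q = [1]
  Insert 7 (step 2): P = [6, 7];  Q = [1, 2]
  Insert 4 (step 3): P = [4, 7] / [6];  Q = [1, 2] / [3]
  Insert 8 (step 4): P = [4, 7, 8] / [6];  Q = [1, 2, 4] / [3]
  Insert 1 (step 5): P = [1, 7, 8] / [4] / [6];  Q = [1, 2, 4] / [3] / [5]
  Insert 5 (step 6): P = [1, 5, 8] / [4, 7] / [6];  Q = [1, 2, 4] / [3, 6] / [5]
  Insert 2 (step 7): P = [1, 2, 8] / [4, 5] / [6, 7];  Q = [1, 2, 4] / [3, 6] / [5, 7]
  Insert 3 (step 8): P = [1, 2, 3] / [4, 5, 8] / [6, 7];  Q = [1, 2, 4] / [3, 6, 8] / [5, 7]
Final shape: (3, 3, 2).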